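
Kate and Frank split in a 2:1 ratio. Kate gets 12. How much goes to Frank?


Find the multiplier:
12 / 2 = 6
Apply to Frank's share:
1 x 6 = 6

6


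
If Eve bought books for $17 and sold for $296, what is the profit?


Selling price = $296
Cost price = $17
Profit = selling price - cost price:
Profit = $296 - $17 = $279

$279


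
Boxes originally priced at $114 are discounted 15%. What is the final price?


Calculate the discount amount:
15% of $114 = $17.10
Subtract from original:
$114 - $17.10 = $96.90

$96.90


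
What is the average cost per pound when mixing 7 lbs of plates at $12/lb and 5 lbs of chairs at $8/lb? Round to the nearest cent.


Cost of plates:
7 x $12 = $84
Cost of chairs:
5 x $8 = $40
Total cost: $84 + $40 = $124
Total weight: 12 lbs
Average: $124 / 12 = $10.3333... ≈ $10.33/lb

$10.33/lb


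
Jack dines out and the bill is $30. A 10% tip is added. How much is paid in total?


Calculate the tip:
10% of $30 = $3
Add tip to meal cost:
$30 + $3 = $33

$33


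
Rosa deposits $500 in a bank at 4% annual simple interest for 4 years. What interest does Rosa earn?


Use the formula I = P x R x T / 100
P x R x T = 500 x 4 x 4 = 8000
I = 8000 / 100 = $80

$80


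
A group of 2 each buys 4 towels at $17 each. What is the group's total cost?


Cost per person:
4 x $17 = $68
Group total:
2 x $68 = $136

$136


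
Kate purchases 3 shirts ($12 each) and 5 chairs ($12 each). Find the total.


Cost of shirts:
3 x $12 = $36
Cost of chairs:
5 x $12 = $60
Add both:
$36 + $60 = $96

$96


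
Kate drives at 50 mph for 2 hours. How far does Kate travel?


Use the formula: distance = speed x time
Speed = 50 mph, Time = 2 hours
50 x 2 = 100 miles

100 miles


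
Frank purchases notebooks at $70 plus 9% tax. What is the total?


Calculate the tax:
9% of $70 = $6.30
Add tax to price:
$70 + $6.30 = $76.30

$76.30


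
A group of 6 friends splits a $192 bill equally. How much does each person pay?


Total bill: $192
Number of people: 6
Each pays: $192 / 6 = $32

$32


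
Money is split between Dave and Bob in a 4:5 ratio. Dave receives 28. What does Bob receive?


Find the multiplier:
28 / 4 = 7
Apply to Bob's share:
5 x 7 = 35

35


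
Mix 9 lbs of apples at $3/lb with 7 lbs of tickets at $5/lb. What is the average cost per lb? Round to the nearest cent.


Cost of apples:
9 x $3 = $27
Cost of tickets:
7 x $5 = $35
Total cost: $27 + $35 = $62
Total weight: 16 lbs
Average: $62 / 16 = $3.875 ≈ $3.88/lb

$3.88/lb


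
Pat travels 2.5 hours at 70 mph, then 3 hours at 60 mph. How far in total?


Leg 1 distance:
70 x 2.5 = 175 miles
Leg 2 distance:
60 x 3 = 180 miles
Total distance:
175 + 180 = 355 miles

355 miles


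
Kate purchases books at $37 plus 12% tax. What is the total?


Calculate the tax:
12% of $37 = $4.44
Add tax to price:
$37 + $4.44 = $41.44

$41.44


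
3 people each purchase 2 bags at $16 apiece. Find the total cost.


Cost per person:
2 x $16 = $32
Group total:
3 x $32 = $96

$96


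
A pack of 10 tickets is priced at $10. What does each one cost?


Total cost: $10
Number of items: 10
Unit price: $10 / 10 = $1

$1


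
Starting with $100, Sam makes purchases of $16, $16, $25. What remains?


Add up expenses:
$16 + $16 + $25 = $57
Subtract from budget:
$100 - $57 = $43

$43


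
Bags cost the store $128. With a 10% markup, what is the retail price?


Calculate the markup amount:
10% of $128 = $12.80
Add to cost:
$128 + $12.80 = $140.80

$140.80


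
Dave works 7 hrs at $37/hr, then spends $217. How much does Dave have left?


Calculate earnings:
7 x $37 = $259
Subtract spending:
$259 - $217 = $42

$42


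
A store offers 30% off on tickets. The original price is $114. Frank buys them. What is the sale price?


Calculate the discount amount:
30% of $114 = $34.20
Subtract from original:
$114 - $34.20 = $79.80

$79.80


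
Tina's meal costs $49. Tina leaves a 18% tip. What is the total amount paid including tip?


Calculate the tip:
18% of $49 = $8.82
Add tip to meal cost:
$49 + $8.82 = $57.82

$57.82


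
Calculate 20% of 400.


Convert percentage to decimal:
20% = 0.2
Multiply:
400 x 0.2 = 80

80


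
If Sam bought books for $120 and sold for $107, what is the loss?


Selling price = $107
Cost price = $120
Loss = cost price - selling price:
Loss = $120 - $107 = $13

$13


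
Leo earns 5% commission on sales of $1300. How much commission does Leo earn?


Convert rate to decimal:
5% = 0.05
Multiply by sales:
$1300 x 0.05 = $65

$65


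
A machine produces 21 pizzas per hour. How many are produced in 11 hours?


Production rate: 21 pizzas per hour
Time: 11 hours
Total: 21 x 11 = 231 pizzas

231 pizzas


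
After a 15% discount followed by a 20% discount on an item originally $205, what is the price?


First discount:
15% of $205 = $30.75
Price after first discount:
$205 - $30.75 = $174.25
Second discount:
20% of $174.25 = $34.85
Final price:
$174.25 - $34.85 = $139.40

$139.40


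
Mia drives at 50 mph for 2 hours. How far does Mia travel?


Use the formula: distance = speed x time
Speed = 50 mph, Time = 2 hours
50 x 2 = 100 miles

100 miles


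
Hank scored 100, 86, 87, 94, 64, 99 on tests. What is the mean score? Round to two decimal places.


Add the scores:
100 + 86 + 87 + 94 + 64 + 99 = 530
Divide by the number of tests:
530 / 6 = 88.3333... ≈ 88.33

88.33


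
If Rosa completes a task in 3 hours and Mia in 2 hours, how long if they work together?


Rosa's rate: 1/3 of the job per hour
Mia's rate: 1/2 of the job per hour
Combined rate: 1/3 + 1/2 = 5/6 per hour
Time = 1 / (5/6) = 6/5 = 1.2 hours

1.2 hours


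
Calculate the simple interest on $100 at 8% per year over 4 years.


Use the formula I = P x R x T / 100
P x R x T = 100 x 8 x 4 = 3200
I = 3200 / 100 = $32

$32


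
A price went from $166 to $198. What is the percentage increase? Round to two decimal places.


Find the absolute change:
|198 - 166| = 32
Divide by original and multiply by 100:
32 / 166 x 100 = 19.2771...% ≈ 19.28%

19.28%


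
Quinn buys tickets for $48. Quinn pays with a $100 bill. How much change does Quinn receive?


Start with the amount paid:
$100
Subtract the price:
$100 - $48 = $52

$52


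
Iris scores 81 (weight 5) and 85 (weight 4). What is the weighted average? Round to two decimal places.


Weighted sum:
5 x 81 + 4 x 85 = 745
Total weight:
5 + 4 = 9
Weighted average:
745 / 9 = 82.7777... ≈ 82.78

82.78


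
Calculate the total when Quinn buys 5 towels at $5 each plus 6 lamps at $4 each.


Cost of towels:
5 x $5 = $25
Cost of lamps:
6 x $4 = $24
Add both:
$25 + $24 = $49

$49


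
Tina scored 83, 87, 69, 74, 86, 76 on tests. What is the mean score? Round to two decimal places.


Add the scores:
83 + 87 + 69 + 74 + 86 + 76 = 475
Divide by the number of tests:
475 / 6 = 79.1666... ≈ 79.17

79.17


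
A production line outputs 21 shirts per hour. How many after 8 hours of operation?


Production rate: 21 shirts per hour
Time: 8 hours
Total: 21 x 8 = 168 shirts

168 shirts


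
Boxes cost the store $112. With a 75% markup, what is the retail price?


Calculate the markup amount:
75% of $112 = $84
Add to cost:
$112 + $84 = $196

$196


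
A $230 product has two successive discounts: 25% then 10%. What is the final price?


First discount:
25% of $230 = $57.50
Price after first discount:
$230 - $57.50 = $172.50
Second discount:
10% of $172.50 = $17.25
Final price:
$172.50 - $17.25 = $155.25

$155.25


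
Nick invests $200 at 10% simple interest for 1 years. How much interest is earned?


Use the formula I = P x R x T / 100
P x R x T = 200 x 10 x 1 = 2000
I = 2000 / 100 = $20

$20


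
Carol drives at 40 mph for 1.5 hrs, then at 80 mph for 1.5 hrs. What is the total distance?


Leg 1 distance:
40 x 1.5 = 60 miles
Leg 2 distance:
80 x 1.5 = 120 miles
Total distance:
60 + 120 = 180 miles

180 miles


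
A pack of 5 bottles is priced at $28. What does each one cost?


Total cost: $28
Number of items: 5
Unit price: $28 / 5 = $5.60

$5.60


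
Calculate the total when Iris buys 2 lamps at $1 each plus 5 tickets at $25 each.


Cost of lamps:
2 x $1 = $2
Cost of tickets:
5 x $25 = $125
Add both:
$2 + $125 = $127

$127


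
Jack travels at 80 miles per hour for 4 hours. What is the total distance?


Use the formula: distance = speed x time
Speed = 80 mph, Time = 4 hours
80 x 4 = 320 miles

320 miles


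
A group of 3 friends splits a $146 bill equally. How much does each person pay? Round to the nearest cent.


Total bill: $146
Number of people: 3
Each pays: $146 / 3 = $48.6666... ≈ $48.67

$48.67


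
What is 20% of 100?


Convert percentage to decimal:
20% = 0.2
Multiply:
100 x 0.2 = 20

20


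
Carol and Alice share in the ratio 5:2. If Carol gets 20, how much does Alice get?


Find the multiplier:
20 / 5 = 4
Apply to Alice's share:
2 x 4 = 8

8


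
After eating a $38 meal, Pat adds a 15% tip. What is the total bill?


Calculate the tip:
15% of $38 = $5.70
Add tip to meal cost:
$38 + $5.70 = $43.70

$43.70


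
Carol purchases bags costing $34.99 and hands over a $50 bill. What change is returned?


Start with the amount paid:
$50
Subtract the price:
$50 - $34.99 = $15.01

$15.01


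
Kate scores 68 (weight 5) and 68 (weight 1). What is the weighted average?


Weighted sum:
5 x 68 + 1 x 68 = 408
Total weight:
5 + 1 = 6
Weighted average:
408 / 6 = 68

68


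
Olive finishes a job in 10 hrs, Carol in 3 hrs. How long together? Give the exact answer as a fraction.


Olive's rate: 1/10 of the job per hour
Carol's rate: 1/3 of the job per hour
Combined rate: 1/10 + 1/3 = 13/30 per hour
Time = 1 / (13/30) = 30/13 hours (≈ 2.31 hours)

30/13 hours


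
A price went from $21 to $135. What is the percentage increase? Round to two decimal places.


Find the absolute change:
|135 - 21| = 114
Divide by original and multiply by 100:
114 / 21 x 100 = 542.8571...% ≈ 542.86%

542.86%


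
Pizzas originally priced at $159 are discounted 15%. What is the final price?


Calculate the discount amount:
15% of $159 = $23.85
Subtract from original:
$159 - $23.85 = $135.15

$135.15


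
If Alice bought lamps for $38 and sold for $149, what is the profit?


Selling price = $149
Cost price = $38
Profit = selling price - cost price:
Profit = $149 - $38 = $111

$111


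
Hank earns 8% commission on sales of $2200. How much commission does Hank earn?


Convert rate to decimal:
8% = 0.08
Multiply by sales:
$2200 x 0.08 = $176

$176


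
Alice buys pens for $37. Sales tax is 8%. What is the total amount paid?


Calculate the tax:
8% of $37 = $2.96
Add tax to price:
$37 + $2.96 = $39.96

$39.96


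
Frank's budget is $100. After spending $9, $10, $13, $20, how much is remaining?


Add up expenses:
$9 + $10 + $13 + $20 = $52
Subtract from budget:
$100 - $52 = $48

$48


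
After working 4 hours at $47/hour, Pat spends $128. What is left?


Calculate earnings:
4 x $47 = $188
Subtract spending:
$188 - $128 = $60

$60


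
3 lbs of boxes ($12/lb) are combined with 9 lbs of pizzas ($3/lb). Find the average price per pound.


Cost of boxes:
3 x $12 = $36
Cost of pizzas:
9 x $3 = $27
Total cost: $36 + $27 = $63
Total weight: 12 lbs
Average: $63 / 12 = $5.25/lb

$5.25/lb


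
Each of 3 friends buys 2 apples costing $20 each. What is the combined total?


Cost per person:
2 x $20 = $40
Group total:
3 x $40 = $120

$120


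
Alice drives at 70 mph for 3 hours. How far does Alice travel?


Use the formula: distance = speed x time
Speed = 70 mph, Time = 3 hours
70 x 3 = 210 miles

210 miles


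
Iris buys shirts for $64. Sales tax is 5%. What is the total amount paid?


Calculate the tax:
5% of $64 = $3.20
Add tax to price:
$64 + $3.20 = $67.20

$67.20


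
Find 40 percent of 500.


Convert percentage to decimal:
40% = 0.4
Multiply:
500 x 0.4 = 200

200


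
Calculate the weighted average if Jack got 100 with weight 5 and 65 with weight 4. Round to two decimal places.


Weighted sum:
5 x 100 + 4 x 65 = 760
Total weight:
5 + 4 = 9
Weighted average:
760 / 9 = 84.4444... ≈ 84.44

84.44


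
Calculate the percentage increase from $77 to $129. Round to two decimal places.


Find the absolute change:
|129 - 77| = 52
Divide by original and multiply by 100:
52 / 77 x 100 = 67.5324...% ≈ 67.53%

67.53%


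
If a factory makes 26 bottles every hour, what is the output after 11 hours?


Production rate: 26 bottles per hour
Time: 11 hours
Total: 26 x 11 = 286 bottles

286 bottles


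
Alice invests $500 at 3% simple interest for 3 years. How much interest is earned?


Use the formula I = P x R x T / 100
P x R x T = 500 x 3 x 3 = 4500
I = 4500 / 100 = $45

$45


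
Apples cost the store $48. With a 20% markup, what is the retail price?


Calculate the markup amount:
20% of $48 = $9.60
Add to cost:
$48 + $9.60 = $57.60

$57.60


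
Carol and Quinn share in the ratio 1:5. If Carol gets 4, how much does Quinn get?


Find the multiplier:
4 / 1 = 4
Apply to Quinn's share:
5 x 4 = 20

20


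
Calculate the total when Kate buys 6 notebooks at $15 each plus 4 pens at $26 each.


Cost of notebooks:
6 x $15 = $90
Cost of pens:
4 x $26 = $104
Add both:
$90 + $104 = $194

$194


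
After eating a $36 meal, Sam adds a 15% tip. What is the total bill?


Calculate the tip:
15% of $36 = $5.40
Add tip to meal cost:
$36 + $5.40 = $41.40

$41.40


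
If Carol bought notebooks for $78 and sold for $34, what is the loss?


Selling price = $34
Cost price = $78
Loss = cost price - selling price:
Loss = $78 - $34 = $44

$44


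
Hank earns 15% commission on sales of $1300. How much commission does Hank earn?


Convert rate to decimal:
15% = 0.15
Multiply by sales:
$1300 x 0.15 = $195

$195


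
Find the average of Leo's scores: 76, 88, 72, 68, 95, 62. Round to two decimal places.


Add the scores:
76 + 88 + 72 + 68 + 95 + 62 = 461
Divide by the number of tests:
461 / 6 = 76.8333... ≈ 76.83

76.83


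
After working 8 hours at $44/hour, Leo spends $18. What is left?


Calculate earnings:
8 x $44 = $352
Subtract spending:
$352 - $18 = $334

$334


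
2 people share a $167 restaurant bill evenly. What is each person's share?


Total bill: $167
Number of people: 2
Each pays: $167 / 2 = $83.50

$83.50


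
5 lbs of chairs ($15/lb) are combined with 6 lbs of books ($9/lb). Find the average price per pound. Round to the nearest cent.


Cost of chairs:
5 x $15 = $75
Cost of books:
6 x $9 = $54
Total cost: $75 + $54 = $129
Total weight: 11 lbs
Average: $129 / 11 = $11.7272... ≈ $11.73/lb

$11.73/lb


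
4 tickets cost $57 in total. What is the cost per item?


Total cost: $57
Number of items: 4
Unit price: $57 / 4 = $14.25

$14.25


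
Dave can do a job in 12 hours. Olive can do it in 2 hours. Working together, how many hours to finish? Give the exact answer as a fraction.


Dave's rate: 1/12 of the job per hour
Olive's rate: 1/2 of the job per hour
Combined rate: 1/12 + 1/2 = 7/12 per hour
Time = 1 / (7/12) = 12/7 hours (≈ 1.71 hours)

12/7 hours


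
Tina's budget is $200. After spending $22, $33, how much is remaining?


Add up expenses:
$22 + $33 = $55
Subtract from budget:
$200 - $55 = $145

$145


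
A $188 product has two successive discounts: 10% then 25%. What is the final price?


First discount:
10% of $188 = $18.80
Price after first discount:
$188 - $18.80 = $169.20
Second discount:
25% of $169.20 = $42.30
Final price:
$169.20 - $42.30 = $126.90

$126.90


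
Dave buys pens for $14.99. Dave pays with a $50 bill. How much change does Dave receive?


Start with the amount paid:
$50
Subtract the price:
$50 - $14.99 = $35.01

$35.01


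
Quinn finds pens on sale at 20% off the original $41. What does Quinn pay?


Calculate the discount amount:
20% of $41 = $8.20
Subtract from original:
$41 - $8.20 = $32.80

$32.80


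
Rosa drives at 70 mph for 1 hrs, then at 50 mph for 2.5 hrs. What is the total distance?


Leg 1 distance:
70 x 1 = 70 miles
Leg 2 distance:
50 x 2.5 = 125 miles
Total distance:
70 + 125 = 195 miles

195 miles


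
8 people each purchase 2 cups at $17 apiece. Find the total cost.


Cost per person:
2 x $17 = $34
Group total:
8 x $34 = $272

$272


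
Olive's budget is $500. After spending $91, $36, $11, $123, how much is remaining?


Add up expenses:
$91 + $36 + $11 + $123 = $261
Subtract from budget:
$500 - $261 = $239

$239


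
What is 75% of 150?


Convert percentage to decimal:
75% = 0.75
Multiply:
150 x 0.75 = 112.5

112.5


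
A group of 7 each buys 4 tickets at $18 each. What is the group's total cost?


Cost per person:
4 x $18 = $72
Group total:
7 x $72 = $504

$504


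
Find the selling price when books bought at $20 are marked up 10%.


Calculate the markup amount:
10% of $20 = $2
Add to cost:
$20 + $2 = $22

$22


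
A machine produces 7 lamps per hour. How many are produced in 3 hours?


Production rate: 7 lamps per hour
Time: 3 hours
Total: 7 x 3 = 21 lamps

21 lamps


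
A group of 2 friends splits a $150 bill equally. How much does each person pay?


Total bill: $150
Number of people: 2
Each pays: $150 / 2 = $75

$75


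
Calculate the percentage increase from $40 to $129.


Find the absolute change:
|129 - 40| = 89
Divide by original and multiply by 100:
89 / 40 x 100 = 222.5%

222.5%


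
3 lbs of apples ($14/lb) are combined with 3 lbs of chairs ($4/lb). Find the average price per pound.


Cost of apples:
3 x $14 = $42
Cost of chairs:
3 x $4 = $12
Total cost: $42 + $12 = $54
Total weight: 6 lbs
Average: $54 / 6 = $9/lb

$9/lb


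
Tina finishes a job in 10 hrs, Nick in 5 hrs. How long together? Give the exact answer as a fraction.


Tina's rate: 1/10 of the job per hour
Nick's rate: 1/5 of the job per hour
Combined rate: 1/10 + 1/5 = 3/10 per hour
Time = 1 / (3/10) = 10/3 hours (≈ 3.33 hours)

10/3 hours


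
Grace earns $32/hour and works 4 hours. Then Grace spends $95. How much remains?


Calculate earnings:
4 x $32 = $128
Subtract spending:
$128 - $95 = $33

$33


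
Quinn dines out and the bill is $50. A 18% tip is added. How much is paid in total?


Calculate the tip:
18% of $50 = $9
Add tip to meal cost:
$50 + $9 = $59

$59


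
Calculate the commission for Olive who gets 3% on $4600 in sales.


Convert rate to decimal:
3% = 0.03
Multiply by sales:
$4600 x 0.03 = $138

$138


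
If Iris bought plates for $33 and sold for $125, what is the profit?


Selling price = $125
Cost price = $33
Profit = selling price - cost price:
Profit = $125 - $33 = $92

$92


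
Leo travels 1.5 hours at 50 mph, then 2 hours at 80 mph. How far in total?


Leg 1 distance:
50 x 1.5 = 75 miles
Leg 2 distance:
80 x 2 = 160 miles
Total distance:
75 + 160 = 235 miles

235 miles


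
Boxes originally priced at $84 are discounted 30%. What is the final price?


Calculate the discount amount:
30% of $84 = $25.20
Subtract from original:
$84 - $25.20 = $58.80

$58.80


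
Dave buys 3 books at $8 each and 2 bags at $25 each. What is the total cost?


Cost of books:
3 x $8 = $24
Cost of bags:
2 x $25 = $50
Add both:
$24 + $50 = $74

$74


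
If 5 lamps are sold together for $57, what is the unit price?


Total cost: $57
Number of items: 5
Unit price: $57 / 5 = $11.40

$11.40


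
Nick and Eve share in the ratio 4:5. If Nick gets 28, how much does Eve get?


Find the multiplier:
28 / 4 = 7
Apply to Eve's share:
5 x 7 = 35

35


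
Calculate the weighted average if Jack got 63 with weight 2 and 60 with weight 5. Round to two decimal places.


Weighted sum:
2 x 63 + 5 x 60 = 426
Total weight:
2 + 5 = 7
Weighted average:
426 / 7 = 60.8571... ≈ 60.86

60.86


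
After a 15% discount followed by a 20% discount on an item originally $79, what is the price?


First discount:
15% of $79 = $11.85
Price after first discount:
$79 - $11.85 = $67.15
Second discount:
20% of $67.15 = $13.43
Final price:
$67.15 - $13.43 = $53.72

$53.72


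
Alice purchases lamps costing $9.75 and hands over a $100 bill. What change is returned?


Start with the amount paid:
$100
Subtract the price:
$100 - $9.75 = $90.25

$90.25


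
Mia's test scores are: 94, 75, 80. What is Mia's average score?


Add the scores:
94 + 75 + 80 = 249
Divide by the number of tests:
249 / 3 = 83

83


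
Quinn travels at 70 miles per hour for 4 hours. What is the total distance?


Use the formula: distance = speed x time
Speed = 70 mph, Time = 4 hours
70 x 4 = 280 miles

280 miles


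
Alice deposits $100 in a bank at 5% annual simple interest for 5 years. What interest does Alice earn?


Use the formula I = P x R x T / 100
P x R x T = 100 x 5 x 5 = 2500
I = 2500 / 100 = $25

$25


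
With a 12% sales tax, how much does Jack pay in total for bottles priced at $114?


Calculate the tax:
12% of $114 = $13.68
Add tax to price:
$114 + $13.68 = $127.68

$127.68


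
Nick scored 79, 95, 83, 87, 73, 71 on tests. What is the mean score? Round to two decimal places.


Add the scores:
79 + 95 + 83 + 87 + 73 + 71 = 488
Divide by the number of tests:
488 / 6 = 81.3333... ≈ 81.33

81.33


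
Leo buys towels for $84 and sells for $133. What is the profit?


Selling price = $133
Cost price = $84
Profit = selling price - cost price:
Profit = $133 - $84 = $49

$49


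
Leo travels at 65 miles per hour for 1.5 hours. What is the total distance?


Use the formula: distance = speed x time
Speed = 65 mph, Time = 1.5 hours
65 x 1.5 = 97.5 miles

97.5 miles


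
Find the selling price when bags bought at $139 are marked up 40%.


Calculate the markup amount:
40% of $139 = $55.60
Add to cost:
$139 + $55.60 = $194.60

$194.60


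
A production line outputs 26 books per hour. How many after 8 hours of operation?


Production rate: 26 books per hour
Time: 8 hours
Total: 26 x 8 = 208 books

208 books


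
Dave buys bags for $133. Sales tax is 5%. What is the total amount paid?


Calculate the tax:
5% of $133 = $6.65
Add tax to price:
$133 + $6.65 = $139.65

$139.65


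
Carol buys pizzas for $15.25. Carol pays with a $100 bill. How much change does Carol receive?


Start with the amount paid:
$100
Subtract the price:
$100 - $15.25 = $84.75

$84.75


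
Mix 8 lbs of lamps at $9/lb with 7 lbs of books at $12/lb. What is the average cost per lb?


Cost of lamps:
8 x $9 = $72
Cost of books:
7 x $12 = $84
Total cost: $72 + $84 = $156
Total weight: 15 lbs
Average: $156 / 15 = $10.40/lb

$10.40/lb


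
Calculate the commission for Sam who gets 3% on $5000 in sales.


Convert rate to decimal:
3% = 0.03
Multiply by sales:
$5000 x 0.03 = $150

$150


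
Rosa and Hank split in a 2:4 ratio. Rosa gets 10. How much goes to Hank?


Find the multiplier:
10 / 2 = 5
Apply to Hank's share:
4 x 5 = 20

20


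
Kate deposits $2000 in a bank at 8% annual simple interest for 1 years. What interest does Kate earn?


Use the formula I = P x R x T / 100
P x R x T = 2000 x 8 x 1 = 16000
I = 16000 / 100 = $160

$160


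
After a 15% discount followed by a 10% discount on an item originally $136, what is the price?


First discount:
15% of $136 = $20.40
Price after first discount:
$136 - $20.40 = $115.60
Second discount:
10% of $115.60 = $11.56
Final price:
$115.60 - $11.56 = $104.04

$104.04


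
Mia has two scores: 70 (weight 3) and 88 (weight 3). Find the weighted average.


Weighted sum:
3 x 70 + 3 x 88 = 474
Total weight:
3 + 3 = 6
Weighted average:
474 / 6 = 79

79


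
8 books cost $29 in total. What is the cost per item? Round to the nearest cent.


Total cost: $29
Number of items: 8
Unit price: $29 / 8 = $3.625 ≈ $3.63

$3.63


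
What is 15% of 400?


Convert percentage to decimal:
15% = 0.15
Multiply:
400 x 0.15 = 60

60


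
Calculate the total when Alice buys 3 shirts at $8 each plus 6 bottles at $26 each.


Cost of shirts:
3 x $8 = $24
Cost of bottles:
6 x $26 = $156
Add both:
$24 + $156 = $180

$180


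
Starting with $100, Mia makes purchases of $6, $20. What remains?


Add up expenses:
$6 + $20 = $26
Subtract from budget:
$100 - $26 = $74

$74


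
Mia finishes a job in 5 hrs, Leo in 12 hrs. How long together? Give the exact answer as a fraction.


Mia's rate: 1/5 of the job per hour
Leo's rate: 1/12 of the job per hour
Combined rate: 1/5 + 1/12 = 17/60 per hour
Time = 1 / (17/60) = 60/17 hours (≈ 3.53 hours)

60/17 hours


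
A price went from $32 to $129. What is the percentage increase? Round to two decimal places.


Find the absolute change:
|129 - 32| = 97
Divide by original and multiply by 100:
97 / 32 x 100 = 303.125% ≈ 303.13%

303.13%


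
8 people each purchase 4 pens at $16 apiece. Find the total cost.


Cost per person:
4 x $16 = $64
Group total:
8 x $64 = $512

$512


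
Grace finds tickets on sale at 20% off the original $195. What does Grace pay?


Calculate the discount amount:
20% of $195 = $39
Subtract from original:
$195 - $39 = $156

$156


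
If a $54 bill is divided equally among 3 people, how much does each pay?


Total bill: $54
Number of people: 3
Each pays: $54 / 3 = $18

$18


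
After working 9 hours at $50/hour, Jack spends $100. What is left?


Calculate earnings:
9 x $50 = $450
Subtract spending:
$450 - $100 = $350

$350


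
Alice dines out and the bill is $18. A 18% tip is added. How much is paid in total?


Calculate the tip:
18% of $18 = $3.24
Add tip to meal cost:
$18 + $3.24 = $21.24

$21.24


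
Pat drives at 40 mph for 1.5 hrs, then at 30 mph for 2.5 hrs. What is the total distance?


Leg 1 distance:
40 x 1.5 = 60 miles
Leg 2 distance:
30 x 2.5 = 75 miles
Total distance:
60 + 75 = 135 miles

135 miles


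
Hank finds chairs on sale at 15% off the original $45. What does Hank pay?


Calculate the discount amount:
15% of $45 = $6.75
Subtract from original:
$45 - $6.75 = $38.25

$38.25


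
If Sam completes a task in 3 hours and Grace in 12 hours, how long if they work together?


Sam's rate: 1/3 of the job per hour
Grace's rate: 1/12 of the job per hour
Combined rate: 1/3 + 1/12 = 5/12 per hour
Time = 1 / (5/12) = 12/5 = 2.4 hours

2.4 hours


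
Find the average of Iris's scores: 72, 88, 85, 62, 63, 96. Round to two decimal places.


Add the scores:
72 + 88 + 85 + 62 + 63 + 96 = 466
Divide by the number of tests:
466 / 6 = 77.6666... ≈ 77.67

77.67


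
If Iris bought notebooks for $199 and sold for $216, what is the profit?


Selling price = $216
Cost price = $199
Profit = selling price - cost price:
Profit = $216 - $199 = $17

$17


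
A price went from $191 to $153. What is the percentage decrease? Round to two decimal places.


Find the absolute change:
|153 - 191| = 38
Divide by original and multiply by 100:
38 / 191 x 100 = 19.8952...% ≈ 19.9%

19.9%


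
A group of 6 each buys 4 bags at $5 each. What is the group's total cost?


Cost per person:
4 x $5 = $20
Group total:
6 x $20 = $120

$120


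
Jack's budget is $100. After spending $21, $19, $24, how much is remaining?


Add up expenses:
$21 + $19 + $24 = $64
Subtract from budget:
$100 - $64 = $36

$36


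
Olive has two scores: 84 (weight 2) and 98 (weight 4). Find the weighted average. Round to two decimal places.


Weighted sum:
2 x 84 + 4 x 98 = 560
Total weight:
2 + 4 = 6
Weighted average:
560 / 6 = 93.3333... ≈ 93.33

93.33


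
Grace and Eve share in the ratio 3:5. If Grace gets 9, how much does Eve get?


Find the multiplier:
9 / 3 = 3
Apply to Eve's share:
5 x 3 = 15

15


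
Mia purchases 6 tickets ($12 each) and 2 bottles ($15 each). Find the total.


Cost of tickets:
6 x $12 = $72
Cost of bottles:
2 x $15 = $30
Add both:
$72 + $30 = $102

$102


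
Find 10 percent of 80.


Convert percentage to decimal:
10% = 0.1
Multiply:
80 x 0.1 = 8

8


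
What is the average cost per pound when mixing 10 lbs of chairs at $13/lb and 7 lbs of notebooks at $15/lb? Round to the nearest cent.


Cost of chairs:
10 x $13 = $130
Cost of notebooks:
7 x $15 = $105
Total cost: $130 + $105 = $235
Total weight: 17 lbs
Average: $235 / 17 = $13.8235... ≈ $13.82/lb

$13.82/lb


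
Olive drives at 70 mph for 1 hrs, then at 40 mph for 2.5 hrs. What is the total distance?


Leg 1 distance:
70 x 1 = 70 miles
Leg 2 distance:
40 x 2.5 = 100 miles
Total distance:
70 + 100 = 170 miles

170 miles


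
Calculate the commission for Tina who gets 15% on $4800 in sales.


Convert rate to decimal:
15% = 0.15
Multiply by sales:
$4800 x 0.15 = $720

$720


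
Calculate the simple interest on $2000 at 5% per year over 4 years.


Use the formula I = P x R x T / 100
P x R x T = 2000 x 5 x 4 = 40000
I = 40000 / 100 = $400

$400


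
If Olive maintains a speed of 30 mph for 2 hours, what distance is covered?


Use the formula: distance = speed x time
Speed = 30 mph, Time = 2 hours
30 x 2 = 60 miles

60 miles


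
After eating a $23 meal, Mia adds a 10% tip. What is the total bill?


Calculate the tip:
10% of $23 = $2.30
Add tip to meal cost:
$23 + $2.30 = $25.30

$25.30


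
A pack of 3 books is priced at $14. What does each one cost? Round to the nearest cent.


Total cost: $14
Number of items: 3
Unit price: $14 / 3 = $4.6666... ≈ $4.67

$4.67


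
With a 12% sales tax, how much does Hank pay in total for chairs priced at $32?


Calculate the tax:
12% of $32 = $3.84
Add tax to price:
$32 + $3.84 = $35.84

$35.84


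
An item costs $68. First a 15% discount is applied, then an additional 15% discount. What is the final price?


First discount:
15% of $68 = $10.20
Price after first discount:
$68 - $10.20 = $57.80
Second discount:
15% of $57.80 = $8.67
Final price:
$57.80 - $8.67 = $49.13

$49.13


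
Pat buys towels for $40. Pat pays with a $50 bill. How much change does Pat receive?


Start with the amount paid:
$50
Subtract the price:
$50 - $40 = $10

$10


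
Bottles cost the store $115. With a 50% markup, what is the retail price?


Calculate the markup amount:
50% of $115 = $57.50
Add to cost:
$115 + $57.50 = $172.50

$172.50


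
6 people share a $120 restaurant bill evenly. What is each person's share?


Total bill: $120
Number of people: 6
Each pays: $120 / 6 = $20

$20


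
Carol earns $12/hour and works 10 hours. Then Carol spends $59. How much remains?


Calculate earnings:
10 x $12 = $120
Subtract spending:
$120 - $59 = $61

$61


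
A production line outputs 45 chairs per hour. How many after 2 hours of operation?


Production rate: 45 chairs per hour
Time: 2 hours
Total: 45 x 2 = 90 chairs

90 chairs


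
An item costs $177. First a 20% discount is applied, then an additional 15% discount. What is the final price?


First discount:
20% of $177 = $35.40
Price after first discount:
$177 - $35.40 = $141.60
Second discount:
15% of $141.60 = $21.24
Final price:
$141.60 - $21.24 = $120.36

$120.36


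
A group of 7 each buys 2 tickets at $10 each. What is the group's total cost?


Cost per person:
2 x $10 = $20
Group total:
7 x $20 = $140

$140


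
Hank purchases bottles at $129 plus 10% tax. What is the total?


Calculate the tax:
10% of $129 = $12.90
Add tax to price:
$129 + $12.90 = $141.90

$141.90


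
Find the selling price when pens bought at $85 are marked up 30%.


Calculate the markup amount:
30% of $85 = $25.50
Add to cost:
$85 + $25.50 = $110.50

$110.50


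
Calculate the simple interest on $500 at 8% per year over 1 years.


Use the formula I = P x R x T / 100
P x R x T = 500 x 8 x 1 = 4000
I = 4000 / 100 = $40

$40


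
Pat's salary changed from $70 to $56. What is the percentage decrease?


Find the absolute change:
|56 - 70| = 14
Divide by original and multiply by 100:
14 / 70 x 100 = 20%

20%


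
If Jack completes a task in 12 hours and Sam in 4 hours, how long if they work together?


Jack's rate: 1/12 of the job per hour
Sam's rate: 1/4 of the job per hour
Combined rate: 1/12 + 1/4 = 1/3 per hour
Time = 1 / (1/3) = 3 hours

3 hours


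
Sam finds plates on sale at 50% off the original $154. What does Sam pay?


Calculate the discount amount:
50% of $154 = $77
Subtract from original:
$154 - $77 = $77

$77


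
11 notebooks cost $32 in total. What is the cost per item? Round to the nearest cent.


Total cost: $32
Number of items: 11
Unit price: $32 / 11 = $2.9090... ≈ $2.91

$2.91


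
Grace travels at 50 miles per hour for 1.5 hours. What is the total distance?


Use the formula: distance = speed x time
Speed = 50 mph, Time = 1.5 hours
50 x 1.5 = 75 miles

75 miles


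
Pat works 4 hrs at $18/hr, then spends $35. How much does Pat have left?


Calculate earnings:
4 x $18 = $72
Subtract spending:
$72 - $35 = $37

$37


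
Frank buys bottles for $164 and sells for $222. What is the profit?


Selling price = $222
Cost price = $164
Profit = selling price - cost price:
Profit = $222 - $164 = $58

$58


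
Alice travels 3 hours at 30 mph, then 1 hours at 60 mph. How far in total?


Leg 1 distance:
30 x 3 = 90 miles
Leg 2 distance:
60 x 1 = 60 miles
Total distance:
90 + 60 = 150 miles

150 miles


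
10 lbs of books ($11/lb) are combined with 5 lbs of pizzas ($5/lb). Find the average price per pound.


Cost of books:
10 x $11 = $110
Cost of pizzas:
5 x $5 = $25
Total cost: $110 + $25 = $135
Total weight: 15 lbs
Average: $135 / 15 = $9/lb

$9/lb


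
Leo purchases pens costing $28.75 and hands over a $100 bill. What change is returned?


Start with the amount paid:
$100
Subtract the price:
$100 - $28.75 = $71.25

$71.25


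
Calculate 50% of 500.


Convert percentage to decimal:
50% = 0.5
Multiply:
500 x 0.5 = 250

250


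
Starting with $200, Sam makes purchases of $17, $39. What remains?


Add up expenses:
$17 + $39 = $56
Subtract from budget:
$200 - $56 = $144

$144


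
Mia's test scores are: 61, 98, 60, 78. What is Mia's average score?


Add the scores:
61 + 98 + 60 + 78 = 297
Divide by the number of tests:
297 / 4 = 74.25

74.25


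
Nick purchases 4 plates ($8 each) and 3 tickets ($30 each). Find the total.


Cost of plates:
4 x $8 = $32
Cost of tickets:
3 x $30 = $90
Add both:
$32 + $90 = $122

$122


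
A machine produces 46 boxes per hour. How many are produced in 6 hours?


Production rate: 46 boxes per hour
Time: 6 hours
Total: 46 x 6 = 276 boxes

276 boxes


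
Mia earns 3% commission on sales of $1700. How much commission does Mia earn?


Convert rate to decimal:
3% = 0.03
Multiply by sales:
$1700 x 0.03 = $51

$51


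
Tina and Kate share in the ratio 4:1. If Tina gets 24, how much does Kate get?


Find the multiplier:
24 / 4 = 6
Apply to Kate's share:
1 x 6 = 6

6


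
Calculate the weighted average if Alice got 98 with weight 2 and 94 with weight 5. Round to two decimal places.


Weighted sum:
2 x 98 + 5 x 94 = 666
Total weight:
2 + 5 = 7
Weighted average:
666 / 7 = 95.1428... ≈ 95.14

95.14


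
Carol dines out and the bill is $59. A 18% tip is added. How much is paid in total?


Calculate the tip:
18% of $59 = $10.62
Add tip to meal cost:
$59 + $10.62 = $69.62

$69.62


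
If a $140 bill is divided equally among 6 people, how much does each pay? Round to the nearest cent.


Total bill: $140
Number of people: 6
Each pays: $140 / 6 = $23.3333... ≈ $23.33

$23.33


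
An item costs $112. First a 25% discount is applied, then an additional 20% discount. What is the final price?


First discount:
25% of $112 = $28
Price after first discount:
$112 - $28 = $84
Second discount:
20% of $84 = $16.80
Final price:
$84 - $16.80 = $67.20

$67.20


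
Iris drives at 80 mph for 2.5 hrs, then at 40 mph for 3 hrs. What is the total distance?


Leg 1 distance:
80 x 2.5 = 200 miles
Leg 2 distance:
40 x 3 = 120 miles
Total distance:
200 + 120 = 320 miles

320 miles


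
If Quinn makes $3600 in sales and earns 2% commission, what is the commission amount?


Convert rate to decimal:
2% = 0.02
Multiply by sales:
$3600 x 0.02 = $72

$72


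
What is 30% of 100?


Convert percentage to decimal:
30% = 0.3
Multiply:
100 x 0.3 = 30

30


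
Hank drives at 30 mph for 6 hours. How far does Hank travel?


Use the formula: distance = speed x time
Speed = 30 mph, Time = 6 hours
30 x 6 = 180 miles

180 miles


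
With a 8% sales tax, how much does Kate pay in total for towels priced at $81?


Calculate the tax:
8% of $81 = $6.48
Add tax to price:
$81 + $6.48 = $87.48

$87.48


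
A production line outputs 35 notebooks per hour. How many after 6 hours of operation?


Production rate: 35 notebooks per hour
Time: 6 hours
Total: 35 x 6 = 210 notebooks

210 notebooks


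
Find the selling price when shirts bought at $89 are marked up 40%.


Calculate the markup amount:
40% of $89 = $35.60
Add to cost:
$89 + $35.60 = $124.60

$124.60


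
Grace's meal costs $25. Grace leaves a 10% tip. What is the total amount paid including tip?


Calculate the tip:
10% of $25 = $2.50
Add tip to meal cost:
$25 + $2.50 = $27.50

$27.50


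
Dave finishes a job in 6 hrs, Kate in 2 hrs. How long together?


Dave's rate: 1/6 of the job per hour
Kate's rate: 1/2 of the job per hour
Combined rate: 1/6 + 1/2 = 2/3 per hour
Time = 1 / (2/3) = 3/2 = 1.5 hours

1.5 hours


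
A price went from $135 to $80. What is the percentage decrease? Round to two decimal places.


Find the absolute change:
|80 - 135| = 55
Divide by original and multiply by 100:
55 / 135 x 100 = 40.7407...% ≈ 40.74%

40.74%


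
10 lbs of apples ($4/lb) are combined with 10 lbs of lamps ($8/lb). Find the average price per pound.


Cost of apples:
10 x $4 = $40
Cost of lamps:
10 x $8 = $80
Total cost: $40 + $80 = $120
Total weight: 20 lbs
Average: $120 / 20 = $6/lb

$6/lb


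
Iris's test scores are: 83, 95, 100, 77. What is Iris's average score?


Add the scores:
83 + 95 + 100 + 77 = 355
Divide by the number of tests:
355 / 4 = 88.75

88.75


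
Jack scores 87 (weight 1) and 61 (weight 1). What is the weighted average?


Weighted sum:
1 x 87 + 1 x 61 = 148
Total weight:
1 + 1 = 2
Weighted average:
148 / 2 = 74

74


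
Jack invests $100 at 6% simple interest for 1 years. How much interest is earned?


Use the formula I = P x R x T / 100
P x R x T = 100 x 6 x 1 = 600
I = 600 / 100 = $6

$6


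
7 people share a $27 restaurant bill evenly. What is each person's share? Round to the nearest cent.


Total bill: $27
Number of people: 7
Each pays: $27 / 7 = $3.8571... ≈ $3.86

$3.86


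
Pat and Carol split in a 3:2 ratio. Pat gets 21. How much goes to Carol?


Find the multiplier:
21 / 3 = 7
Apply to Carol's share:
2 x 7 = 14

14


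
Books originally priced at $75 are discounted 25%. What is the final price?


Calculate the discount amount:
25% of $75 = $18.75
Subtract from original:
$75 - $18.75 = $56.25

$56.25


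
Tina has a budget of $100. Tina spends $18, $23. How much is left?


Add up expenses:
$18 + $23 = $41
Subtract from budget:
$100 - $41 = $59

$59


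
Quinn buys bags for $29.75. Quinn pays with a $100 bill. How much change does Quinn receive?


Start with the amount paid:
$100
Subtract the price:
$100 - $29.75 = $70.25

$70.25


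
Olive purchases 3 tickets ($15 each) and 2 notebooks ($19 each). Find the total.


Cost of tickets:
3 x $15 = $45
Cost of notebooks:
2 x $19 = $38
Add both:
$45 + $38 = $83

$83
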